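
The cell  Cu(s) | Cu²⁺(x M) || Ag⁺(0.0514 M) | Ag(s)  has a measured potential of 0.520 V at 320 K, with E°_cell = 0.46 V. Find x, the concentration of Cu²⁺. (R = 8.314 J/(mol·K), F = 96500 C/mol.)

From the Nernst equation, ln Q = nF(E° − E)/RT = 2×96500×(0.46 − 0.520)/(8.314×320) = -4.353, so Q = 0.0129.
With Q = [Cu²⁺]/[Ag⁺]^2 and the known concentrations, [Cu²⁺] in the numerator gives [Cu²⁺] = 3.4 × 10^-5 M.

3.4 × 10^-5 M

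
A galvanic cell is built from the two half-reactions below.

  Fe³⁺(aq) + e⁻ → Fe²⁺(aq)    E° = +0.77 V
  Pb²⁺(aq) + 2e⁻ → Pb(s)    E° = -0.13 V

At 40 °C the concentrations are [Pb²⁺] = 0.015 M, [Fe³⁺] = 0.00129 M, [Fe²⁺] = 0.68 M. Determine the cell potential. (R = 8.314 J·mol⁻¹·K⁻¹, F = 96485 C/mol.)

The Fe³⁺/Fe²⁺ couple has the higher reduction potential and acts as the cathode, so E°_cell = +0.77 − (-0.13) = 0.90 V.
Balancing electrons gives n = 2; the reaction quotient is Q = [Pb²⁺]·[Fe²⁺]^2/[Fe³⁺]^2 = 4170.
E = E° − (RT/nF) ln Q = 0.90 − (8.314×313)/(2×96485) × (8.335) = 0.900 − 0.112 = 0.788 V.

0.788 V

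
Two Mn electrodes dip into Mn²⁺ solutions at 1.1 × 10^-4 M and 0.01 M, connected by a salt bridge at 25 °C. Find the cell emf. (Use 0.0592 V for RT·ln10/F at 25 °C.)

Both half-cells are Mn²⁺/Mn, so E°_cell = 0. The concentrated side is the cathode; the cell reaction moves Mn²⁺ from high to low concentration with n = 2.
Q = [Mn²⁺]_dilute/[Mn²⁺]_conc = 1.1 × 10^-4/0.01 = 0.0110.
E = 0 − (0.0592/2) log Q = −(0.0592/2)(-1.959) = 0.0580 V.

0.058 V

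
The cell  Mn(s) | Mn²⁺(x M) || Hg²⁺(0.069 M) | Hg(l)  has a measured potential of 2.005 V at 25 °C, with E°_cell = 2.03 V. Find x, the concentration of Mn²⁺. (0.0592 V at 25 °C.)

0.48 M

From the Nernst equation, log Q = n(E° − E)/0.0592 = 2(2.03 − 2.005)/0.0592 = 0.845, so Q = 6.99.
With Q = [Mn²⁺]/[Hg²⁺] and the known concentrations, [Mn²⁺] in the numerator gives [Mn²⁺] = 0.48 M.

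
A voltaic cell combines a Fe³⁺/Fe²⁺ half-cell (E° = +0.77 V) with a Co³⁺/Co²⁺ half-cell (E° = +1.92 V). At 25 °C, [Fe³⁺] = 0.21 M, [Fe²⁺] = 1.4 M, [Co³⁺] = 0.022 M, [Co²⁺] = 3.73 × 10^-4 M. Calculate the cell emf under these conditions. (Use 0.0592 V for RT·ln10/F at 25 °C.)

1.30 V

The Co³⁺/Co²⁺ couple has the higher reduction potential and acts as the cathode, so E°_cell = +1.92 − (+0.77) = 1.15 V.
Balancing electrons gives n = 1; the reaction quotient is Q = [Fe³⁺]·[Co²⁺]/([Fe²⁺]·[Co³⁺]) = 0.00254.
At 25 °C, E = E° − (0.0592/n) log Q = 1.15 − (0.0592/1)(-2.595) = 1.150 + 0.154 = 1.304 V.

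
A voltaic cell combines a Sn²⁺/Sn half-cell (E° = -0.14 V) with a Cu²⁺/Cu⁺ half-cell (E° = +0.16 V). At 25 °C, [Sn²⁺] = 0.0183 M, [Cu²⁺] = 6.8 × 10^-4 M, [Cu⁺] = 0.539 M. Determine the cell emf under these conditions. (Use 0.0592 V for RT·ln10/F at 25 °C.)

0.180 V

The Cu²⁺/Cu⁺ couple has the higher reduction potential and acts as the cathode, so E°_cell = +0.16 − (-0.14) = 0.30 V.
Balancing electrons gives n = 2; the reaction quotient is Q = [Sn²⁺]·[Cu⁺]^2/[Cu²⁺]^2 = 1.15 × 10^4.
At 25 °C, E = E° − (0.0592/n) log Q = 0.30 − (0.0592/2)(4.061) = 0.300 − 0.120 = 0.180 V.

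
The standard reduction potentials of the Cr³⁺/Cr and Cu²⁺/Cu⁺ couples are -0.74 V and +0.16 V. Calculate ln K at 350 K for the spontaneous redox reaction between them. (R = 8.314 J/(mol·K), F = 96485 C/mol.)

ln K = 89.5

E°_cell = +0.16 − (-0.74) = 0.90 V, with n = 3 electrons transferred.
At equilibrium E = 0, so the Nernst equation gives ln K = nFE°/RT = (3)(96485)(0.90)/((8.314)(350)) = 89.53.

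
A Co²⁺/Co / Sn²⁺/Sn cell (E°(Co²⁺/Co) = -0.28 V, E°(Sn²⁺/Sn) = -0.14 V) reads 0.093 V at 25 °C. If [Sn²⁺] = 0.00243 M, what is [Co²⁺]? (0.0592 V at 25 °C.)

0.094 M

From the Nernst equation, log Q = n(E° − E)/0.0592 = 2(0.14 − 0.093)/0.0592 = 1.588, so Q = 38.7.
With Q = [Co²⁺]/[Sn²⁺] and the known concentrations, [Co²⁺] in the numerator gives [Co²⁺] = 0.094 M.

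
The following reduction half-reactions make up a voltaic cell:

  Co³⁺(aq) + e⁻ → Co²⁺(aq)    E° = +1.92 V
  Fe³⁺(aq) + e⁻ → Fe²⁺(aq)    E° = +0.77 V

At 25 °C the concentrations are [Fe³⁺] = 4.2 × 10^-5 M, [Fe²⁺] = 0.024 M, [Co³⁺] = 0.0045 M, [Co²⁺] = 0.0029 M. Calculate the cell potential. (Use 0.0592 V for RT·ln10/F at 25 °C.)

The Co³⁺/Co²⁺ couple has the higher reduction potential and acts as the cathode, so E°_cell = +1.92 − (+0.77) = 1.15 V.
Balancing electrons gives n = 1; the reaction quotient is Q = [Fe³⁺]·[Co²⁺]/([Fe²⁺]·[Co³⁺]) = 0.00113.
At 25 °C, E = E° − (0.0592/n) log Q = 1.15 − (0.0592/1)(-2.948) = 1.150 + 0.175 = 1.325 V.

1.32 V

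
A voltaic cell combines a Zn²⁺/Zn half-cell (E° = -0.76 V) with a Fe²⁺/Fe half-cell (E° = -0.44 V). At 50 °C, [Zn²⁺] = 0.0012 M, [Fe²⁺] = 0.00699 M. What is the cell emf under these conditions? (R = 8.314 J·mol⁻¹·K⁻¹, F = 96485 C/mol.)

The Fe²⁺/Fe couple has the higher reduction potential and acts as the cathode, so E°_cell = -0.44 − (-0.76) = 0.32 V.
Balancing electrons gives n = 2; the reaction quotient is Q = [Zn²⁺]/[Fe²⁺] = 0.172.
E = E° − (RT/nF) ln Q = 0.32 − (8.314×323)/(2×96485) × (-1.762) = 0.320 + 0.025 = 0.345 V.

0.345 V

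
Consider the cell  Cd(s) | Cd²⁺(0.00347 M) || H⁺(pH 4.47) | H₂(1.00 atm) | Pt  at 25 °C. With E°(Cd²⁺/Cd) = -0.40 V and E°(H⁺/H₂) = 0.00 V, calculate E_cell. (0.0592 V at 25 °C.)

The hydrogen couple is the cathode, so E°_cell = 0.40 V; n = 2.
[H⁺] = 10^(−4.47) = 3.4 × 10^-5 M, and Q = [Cd²⁺]·P(H₂) / [H⁺]^2 = 3.02 × 10^6.
E = E° − (0.0592/2) log Q = 0.40 − (0.0592/2)(6.480) = 0.208 V.

0.21 V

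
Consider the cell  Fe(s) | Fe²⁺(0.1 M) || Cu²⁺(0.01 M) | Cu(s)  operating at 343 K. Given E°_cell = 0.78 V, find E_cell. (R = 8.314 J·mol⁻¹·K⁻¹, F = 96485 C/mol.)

0.746 V

Balancing electrons gives n = 2; the reaction quotient is Q = [Fe²⁺]/[Cu²⁺] = 10.0.
E = E° − (RT/nF) ln Q = 0.78 − (8.314×343)/(2×96485) × (2.303) = 0.780 − 0.034 = 0.746 V.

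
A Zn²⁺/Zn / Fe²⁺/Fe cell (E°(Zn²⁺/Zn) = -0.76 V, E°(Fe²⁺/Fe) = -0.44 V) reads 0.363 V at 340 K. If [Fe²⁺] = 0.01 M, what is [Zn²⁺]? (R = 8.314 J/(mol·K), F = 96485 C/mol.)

From the Nernst equation, ln Q = nF(E° − E)/RT = 2×96485×(0.32 − 0.363)/(8.314×340) = -2.935, so Q = 0.0531.
With Q = [Zn²⁺]/[Fe²⁺] and the known concentrations, [Zn²⁺] in the numerator gives [Zn²⁺] = 5.3 × 10^-4 M.

5.3 × 10^-4 M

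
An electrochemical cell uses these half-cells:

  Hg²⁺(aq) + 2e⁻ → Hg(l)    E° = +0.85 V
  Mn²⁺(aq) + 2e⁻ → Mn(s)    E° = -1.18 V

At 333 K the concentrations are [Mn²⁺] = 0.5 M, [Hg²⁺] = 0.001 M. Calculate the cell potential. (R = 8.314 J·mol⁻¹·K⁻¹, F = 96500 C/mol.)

1.94 V

The Hg²⁺/Hg couple has the higher reduction potential and acts as the cathode, so E°_cell = +0.85 − (-1.18) = 2.03 V.
Balancing electrons gives n = 2; the reaction quotient is Q = [Mn²⁺]/[Hg²⁺] = 500.
E = E° − (RT/nF) ln Q = 2.03 − (8.314×333)/(2×96500) × (6.215) = 2.030 − 0.089 = 1.941 V.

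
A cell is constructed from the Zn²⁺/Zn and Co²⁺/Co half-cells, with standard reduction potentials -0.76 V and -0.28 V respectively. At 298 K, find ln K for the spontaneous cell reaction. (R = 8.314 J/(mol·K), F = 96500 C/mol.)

E°_cell = -0.28 − (-0.76) = 0.48 V, with n = 2 electrons transferred.
At equilibrium E = 0, so the Nernst equation gives ln K = nFE°/RT = (2)(96500)(0.48)/((8.314)(298)) = 37.39.

ln K = 37.4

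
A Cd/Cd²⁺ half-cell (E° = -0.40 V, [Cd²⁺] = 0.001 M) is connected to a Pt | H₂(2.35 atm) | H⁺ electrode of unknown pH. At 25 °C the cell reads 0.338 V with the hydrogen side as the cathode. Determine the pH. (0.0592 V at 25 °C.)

pH = 2.36

E°_cell = 0.40 V and n = 2.
log Q = n(E° − E)/0.0592 = 2×(0.40 − 0.338)/0.0592 = 2.095.
With Q = [Cd²⁺]·P(H₂) / [H⁺]^2, solving for [H⁺] gives log[H⁺] = -2.362, so pH = 2.36.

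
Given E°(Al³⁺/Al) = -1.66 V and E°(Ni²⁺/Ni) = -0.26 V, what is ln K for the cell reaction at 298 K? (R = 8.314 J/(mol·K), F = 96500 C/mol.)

E°_cell = -0.26 − (-1.66) = 1.40 V, with n = 6 electrons transferred.
At equilibrium E = 0, so the Nernst equation gives ln K = nFE°/RT = (6)(96500)(1.40)/((8.314)(298)) = 327.18.

ln K = 327.2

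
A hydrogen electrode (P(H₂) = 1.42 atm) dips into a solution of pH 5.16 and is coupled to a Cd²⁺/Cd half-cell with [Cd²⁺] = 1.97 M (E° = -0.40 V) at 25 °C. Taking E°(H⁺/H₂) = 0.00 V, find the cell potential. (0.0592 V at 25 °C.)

The hydrogen couple is the cathode, so E°_cell = 0.40 V; n = 2.
[H⁺] = 10^(−5.16) = 6.9 × 10^-6 M, and Q = [Cd²⁺]·P(H₂) / [H⁺]^2 = 5.84 × 10^10.
E = E° − (0.0592/2) log Q = 0.40 − (0.0592/2)(10.767) = 0.081 V.

0.081 V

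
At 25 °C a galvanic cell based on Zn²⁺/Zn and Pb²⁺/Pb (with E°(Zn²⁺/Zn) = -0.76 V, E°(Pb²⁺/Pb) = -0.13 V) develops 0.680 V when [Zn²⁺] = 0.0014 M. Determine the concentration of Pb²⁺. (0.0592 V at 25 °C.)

From the Nernst equation, log Q = n(E° − E)/0.0592 = 2(0.63 − 0.680)/0.0592 = -1.689, so Q = 0.0205.
With Q = [Zn²⁺]/[Pb²⁺] and the known concentrations, [Pb²⁺] in the denominator gives [Pb²⁺] = 0.068 M.

0.068 M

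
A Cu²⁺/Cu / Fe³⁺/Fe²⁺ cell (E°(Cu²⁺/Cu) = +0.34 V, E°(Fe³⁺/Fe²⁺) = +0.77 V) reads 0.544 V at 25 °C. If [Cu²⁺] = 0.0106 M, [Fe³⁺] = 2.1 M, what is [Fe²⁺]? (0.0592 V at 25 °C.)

0.24 M

From the Nernst equation, log Q = n(E° − E)/0.0592 = 2(0.43 − 0.544)/0.0592 = -3.851, so Q = 1.41 × 10^-4.
With Q = [Cu²⁺]·[Fe²⁺]^2/[Fe³⁺]^2 and the known concentrations, [Fe²⁺]^2 in the numerator gives [Fe²⁺] = 0.24 M.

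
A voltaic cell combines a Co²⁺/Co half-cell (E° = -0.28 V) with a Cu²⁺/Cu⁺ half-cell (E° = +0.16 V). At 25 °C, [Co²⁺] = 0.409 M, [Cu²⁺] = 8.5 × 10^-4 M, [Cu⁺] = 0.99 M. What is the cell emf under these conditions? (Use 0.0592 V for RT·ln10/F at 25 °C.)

The Cu²⁺/Cu⁺ couple has the higher reduction potential and acts as the cathode, so E°_cell = +0.16 − (-0.28) = 0.44 V.
Balancing electrons gives n = 2; the reaction quotient is Q = [Co²⁺]·[Cu⁺]^2/[Cu²⁺]^2 = 5.55 × 10^5.
At 25 °C, E = E° − (0.0592/n) log Q = 0.44 − (0.0592/2)(5.744) = 0.440 − 0.170 = 0.270 V.

0.270 V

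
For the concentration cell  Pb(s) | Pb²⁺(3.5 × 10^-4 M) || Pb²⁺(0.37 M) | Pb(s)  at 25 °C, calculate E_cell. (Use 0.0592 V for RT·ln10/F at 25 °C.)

0.090 V

Both half-cells are Pb²⁺/Pb, so E°_cell = 0. The concentrated side is the cathode; the cell reaction moves Pb²⁺ from high to low concentration with n = 2.
Q = [Pb²⁺]_dilute/[Pb²⁺]_conc = 3.5 × 10^-4/0.37 = 9.46 × 10^-4.
E = 0 − (0.0592/2) log Q = −(0.0592/2)(-3.024) = 0.0895 V.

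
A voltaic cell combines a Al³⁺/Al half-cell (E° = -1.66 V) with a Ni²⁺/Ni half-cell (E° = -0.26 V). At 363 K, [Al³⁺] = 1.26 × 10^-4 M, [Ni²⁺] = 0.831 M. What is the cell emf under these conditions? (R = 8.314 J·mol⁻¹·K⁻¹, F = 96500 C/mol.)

1.49 V

The Ni²⁺/Ni couple has the higher reduction potential and acts as the cathode, so E°_cell = -0.26 − (-1.66) = 1.40 V.
Balancing electrons gives n = 6; the reaction quotient is Q = [Al³⁺]^2/[Ni²⁺]^3 = 2.77 × 10^-8.
E = E° − (RT/nF) ln Q = 1.40 − (8.314×363)/(6×96500) × (-17.403) = 1.400 + 0.091 = 1.491 V.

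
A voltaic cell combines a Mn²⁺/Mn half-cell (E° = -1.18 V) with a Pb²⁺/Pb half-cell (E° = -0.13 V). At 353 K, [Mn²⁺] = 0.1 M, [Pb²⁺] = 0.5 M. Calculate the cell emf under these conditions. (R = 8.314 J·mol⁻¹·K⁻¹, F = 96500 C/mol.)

1.07 V

The Pb²⁺/Pb couple has the higher reduction potential and acts as the cathode, so E°_cell = -0.13 − (-1.18) = 1.05 V.
Balancing electrons gives n = 2; the reaction quotient is Q = [Mn²⁺]/[Pb²⁺] = 0.200.
E = E° − (RT/nF) ln Q = 1.05 − (8.314×353)/(2×96500) × (-1.609) = 1.050 + 0.024 = 1.074 V.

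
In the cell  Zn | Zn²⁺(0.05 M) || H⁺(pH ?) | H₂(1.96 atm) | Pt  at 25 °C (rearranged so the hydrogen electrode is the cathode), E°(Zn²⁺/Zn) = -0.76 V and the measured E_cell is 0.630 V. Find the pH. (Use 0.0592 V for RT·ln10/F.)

E°_cell = 0.76 V and n = 2.
log Q = n(E° − E)/0.0592 = 2×(0.76 − 0.630)/0.0592 = 4.392.
With Q = [Zn²⁺]·P(H₂) / [H⁺]^2, solving for [H⁺] gives log[H⁺] = -2.700, so pH = 2.70.

pH = 2.70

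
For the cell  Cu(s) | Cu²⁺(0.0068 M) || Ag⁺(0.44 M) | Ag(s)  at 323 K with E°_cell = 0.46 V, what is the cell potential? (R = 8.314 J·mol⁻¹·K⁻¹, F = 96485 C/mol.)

0.507 V

Balancing electrons gives n = 2; the reaction quotient is Q = [Cu²⁺]/[Ag⁺]^2 = 0.0351.
E = E° − (RT/nF) ln Q = 0.46 − (8.314×323)/(2×96485) × (-3.349) = 0.460 + 0.047 = 0.507 V.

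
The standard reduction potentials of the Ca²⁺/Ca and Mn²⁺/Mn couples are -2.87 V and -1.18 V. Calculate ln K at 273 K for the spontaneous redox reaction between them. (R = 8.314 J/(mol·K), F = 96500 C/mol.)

ln K = 143.7

E°_cell = -1.18 − (-2.87) = 1.69 V, with n = 2 electrons transferred.
At equilibrium E = 0, so the Nernst equation gives ln K = nFE°/RT = (2)(96500)(1.69)/((8.314)(273)) = 143.70.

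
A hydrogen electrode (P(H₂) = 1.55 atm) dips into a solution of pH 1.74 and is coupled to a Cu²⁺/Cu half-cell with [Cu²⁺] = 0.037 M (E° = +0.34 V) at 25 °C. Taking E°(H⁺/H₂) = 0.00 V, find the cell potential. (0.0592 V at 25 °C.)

The Cu²⁺/Cu couple is the cathode, so E°_cell = 0.34 V; n = 2.
[H⁺] = 10^(−1.74) = 0.018 M, and Q = [H⁺]^2 / ([Cu²⁺]·P(H₂)) = 0.00577.
E = E° − (0.0592/2) log Q = 0.34 − (0.0592/2)(-2.239) = 0.406 V.

0.41 V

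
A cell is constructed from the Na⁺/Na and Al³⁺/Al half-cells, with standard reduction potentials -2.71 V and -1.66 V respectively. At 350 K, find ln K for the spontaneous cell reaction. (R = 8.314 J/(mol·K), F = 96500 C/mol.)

E°_cell = -1.66 − (-2.71) = 1.05 V, with n = 3 electrons transferred.
At equilibrium E = 0, so the Nernst equation gives ln K = nFE°/RT = (3)(96500)(1.05)/((8.314)(350)) = 104.46.

ln K = 104.5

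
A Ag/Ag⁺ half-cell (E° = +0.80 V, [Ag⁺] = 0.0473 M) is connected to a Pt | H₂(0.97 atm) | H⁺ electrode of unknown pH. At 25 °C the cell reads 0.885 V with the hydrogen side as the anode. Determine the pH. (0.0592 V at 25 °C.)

E°_cell = 0.80 V and n = 2.
log Q = n(E° − E)/0.0592 = 2×(0.80 − 0.885)/0.0592 = -2.872.
With Q = [H⁺]^2 / ([Ag⁺]^2·P(H₂)), solving for [H⁺] gives log[H⁺] = -2.768, so pH = 2.77.

pH = 2.77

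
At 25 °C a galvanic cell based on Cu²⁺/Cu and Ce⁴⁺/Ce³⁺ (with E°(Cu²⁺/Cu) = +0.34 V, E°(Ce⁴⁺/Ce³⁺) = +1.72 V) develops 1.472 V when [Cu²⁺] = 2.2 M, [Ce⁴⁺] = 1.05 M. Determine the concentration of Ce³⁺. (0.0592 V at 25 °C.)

From the Nernst equation, log Q = n(E° − E)/0.0592 = 2(1.38 − 1.472)/0.0592 = -3.108, so Q = 7.8 × 10^-4.
With Q = [Cu²⁺]·[Ce³⁺]^2/[Ce⁴⁺]^2 and the known concentrations, [Ce³⁺]^2 in the numerator gives [Ce³⁺] = 0.02 M.

0.02 M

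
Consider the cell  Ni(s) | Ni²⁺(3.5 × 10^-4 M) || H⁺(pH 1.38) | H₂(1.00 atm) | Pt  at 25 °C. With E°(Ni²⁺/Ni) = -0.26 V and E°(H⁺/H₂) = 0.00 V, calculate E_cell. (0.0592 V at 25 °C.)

The hydrogen couple is the cathode, so E°_cell = 0.26 V; n = 2.
[H⁺] = 10^(−1.38) = 0.042 M, and Q = [Ni²⁺]·P(H₂) / [H⁺]^2 = 0.201.
E = E° − (0.0592/2) log Q = 0.26 − (0.0592/2)(-0.696) = 0.281 V.

0.28 V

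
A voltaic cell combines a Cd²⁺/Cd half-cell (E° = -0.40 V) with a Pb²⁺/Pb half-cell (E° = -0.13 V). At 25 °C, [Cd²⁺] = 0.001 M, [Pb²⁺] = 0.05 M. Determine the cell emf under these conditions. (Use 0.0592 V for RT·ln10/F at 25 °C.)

0.320 V

The Pb²⁺/Pb couple has the higher reduction potential and acts as the cathode, so E°_cell = -0.13 − (-0.40) = 0.27 V.
Balancing electrons gives n = 2; the reaction quotient is Q = [Cd²⁺]/[Pb²⁺] = 0.0200.
At 25 °C, E = E° − (0.0592/n) log Q = 0.27 − (0.0592/2)(-1.699) = 0.270 + 0.050 = 0.320 V.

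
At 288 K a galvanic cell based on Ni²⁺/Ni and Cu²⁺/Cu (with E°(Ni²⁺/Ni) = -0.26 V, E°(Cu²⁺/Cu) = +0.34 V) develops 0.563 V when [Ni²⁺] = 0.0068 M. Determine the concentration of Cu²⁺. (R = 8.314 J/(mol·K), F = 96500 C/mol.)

3.4 × 10^-4 M

From the Nernst equation, ln Q = nF(E° − E)/RT = 2×96500×(0.60 − 0.563)/(8.314×288) = 2.982, so Q = 19.7.
With Q = [Ni²⁺]/[Cu²⁺] and the known concentrations, [Cu²⁺] in the denominator gives [Cu²⁺] = 3.4 × 10^-4 M.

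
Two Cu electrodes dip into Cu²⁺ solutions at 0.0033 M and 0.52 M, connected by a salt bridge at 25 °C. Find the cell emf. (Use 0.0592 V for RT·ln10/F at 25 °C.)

0.065 V

Both half-cells are Cu²⁺/Cu, so E°_cell = 0. The concentrated side is the cathode; the cell reaction moves Cu²⁺ from high to low concentration with n = 2.
Q = [Cu²⁺]_dilute/[Cu²⁺]_conc = 0.0033/0.52 = 0.00635.
E = 0 − (0.0592/2) log Q = −(0.0592/2)(-2.197) = 0.0650 V.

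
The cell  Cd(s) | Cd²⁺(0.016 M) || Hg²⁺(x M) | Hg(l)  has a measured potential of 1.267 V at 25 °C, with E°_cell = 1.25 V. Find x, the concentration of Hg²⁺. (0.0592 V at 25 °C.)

0.06 M

From the Nernst equation, log Q = n(E° − E)/0.0592 = 2(1.25 − 1.267)/0.0592 = -0.574, so Q = 0.266.
With Q = [Cd²⁺]/[Hg²⁺] and the known concentrations, [Hg²⁺] in the denominator gives [Hg²⁺] = 0.06 M.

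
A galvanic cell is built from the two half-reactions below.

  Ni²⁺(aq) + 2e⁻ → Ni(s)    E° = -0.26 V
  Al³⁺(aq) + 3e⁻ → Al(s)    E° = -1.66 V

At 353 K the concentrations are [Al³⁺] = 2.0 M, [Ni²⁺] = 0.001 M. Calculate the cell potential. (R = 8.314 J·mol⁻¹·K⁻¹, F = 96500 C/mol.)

1.29 V

The Ni²⁺/Ni couple has the higher reduction potential and acts as the cathode, so E°_cell = -0.26 − (-1.66) = 1.40 V.
Balancing electrons gives n = 6; the reaction quotient is Q = [Al³⁺]^2/[Ni²⁺]^3 = 4 × 10^9.
E = E° − (RT/nF) ln Q = 1.40 − (8.314×353)/(6×96500) × (22.110) = 1.400 − 0.112 = 1.288 V.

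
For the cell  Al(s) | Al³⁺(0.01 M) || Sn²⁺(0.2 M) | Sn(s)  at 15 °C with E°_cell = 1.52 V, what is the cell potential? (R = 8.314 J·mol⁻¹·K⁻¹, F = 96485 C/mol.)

Balancing electrons gives n = 6; the reaction quotient is Q = [Al³⁺]^2/[Sn²⁺]^3 = 0.0125.
E = E° − (RT/nF) ln Q = 1.52 − (8.314×288)/(6×96485) × (-4.382) = 1.520 + 0.018 = 1.538 V.

1.54 V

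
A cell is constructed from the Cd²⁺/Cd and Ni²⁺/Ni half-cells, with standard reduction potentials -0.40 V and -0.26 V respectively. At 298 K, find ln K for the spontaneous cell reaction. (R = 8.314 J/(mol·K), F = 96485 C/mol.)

ln K = 10.9

E°_cell = -0.26 − (-0.40) = 0.14 V, with n = 2 electrons transferred.
At equilibrium E = 0, so the Nernst equation gives ln K = nFE°/RT = (2)(96485)(0.14)/((8.314)(298)) = 10.90.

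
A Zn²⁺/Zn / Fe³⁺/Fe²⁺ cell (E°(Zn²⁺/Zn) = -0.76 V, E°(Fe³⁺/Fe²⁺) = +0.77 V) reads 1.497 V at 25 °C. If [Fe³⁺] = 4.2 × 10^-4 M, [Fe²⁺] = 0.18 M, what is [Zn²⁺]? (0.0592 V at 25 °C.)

From the Nernst equation, log Q = n(E° − E)/0.0592 = 2(1.53 − 1.497)/0.0592 = 1.115, so Q = 13.0.
With Q = [Zn²⁺]·[Fe²⁺]^2/[Fe³⁺]^2 and the known concentrations, [Zn²⁺] in the numerator gives [Zn²⁺] = 7.1 × 10^-5 M.

7.1 × 10^-5 M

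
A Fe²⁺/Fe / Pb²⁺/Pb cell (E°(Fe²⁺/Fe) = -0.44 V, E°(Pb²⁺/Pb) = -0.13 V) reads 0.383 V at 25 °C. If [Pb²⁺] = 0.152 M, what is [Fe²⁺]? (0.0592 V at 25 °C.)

5.2 × 10^-4 M

From the Nernst equation, log Q = n(E° − E)/0.0592 = 2(0.31 − 0.383)/0.0592 = -2.466, so Q = 0.00342.
With Q = [Fe²⁺]/[Pb²⁺] and the known concentrations, [Fe²⁺] in the numerator gives [Fe²⁺] = 5.2 × 10^-4 M.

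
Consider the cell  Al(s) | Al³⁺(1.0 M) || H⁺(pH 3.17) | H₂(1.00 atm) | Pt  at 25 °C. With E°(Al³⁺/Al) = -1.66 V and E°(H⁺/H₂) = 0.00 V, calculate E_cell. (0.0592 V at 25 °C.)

1.47 V

The hydrogen couple is the cathode, so E°_cell = 1.66 V; n = 6.
[H⁺] = 10^(−3.17) = 6.8 × 10^-4 M, and Q = [Al³⁺]^2·P(H₂)^3 / [H⁺]^6 = 1.05 × 10^19.
E = E° − (0.0592/6) log Q = 1.66 − (0.0592/6)(19.020) = 1.472 V.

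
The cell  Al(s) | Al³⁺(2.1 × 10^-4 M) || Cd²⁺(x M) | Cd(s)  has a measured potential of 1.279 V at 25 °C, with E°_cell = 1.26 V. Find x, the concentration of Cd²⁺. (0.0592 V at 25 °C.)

From the Nernst equation, log Q = n(E° − E)/0.0592 = 6(1.26 − 1.279)/0.0592 = -1.926, so Q = 0.0119.
With Q = [Al³⁺]^2/[Cd²⁺]^3 and the known concentrations, [Cd²⁺]^3 in the denominator gives [Cd²⁺] = 0.015 M.

0.015 M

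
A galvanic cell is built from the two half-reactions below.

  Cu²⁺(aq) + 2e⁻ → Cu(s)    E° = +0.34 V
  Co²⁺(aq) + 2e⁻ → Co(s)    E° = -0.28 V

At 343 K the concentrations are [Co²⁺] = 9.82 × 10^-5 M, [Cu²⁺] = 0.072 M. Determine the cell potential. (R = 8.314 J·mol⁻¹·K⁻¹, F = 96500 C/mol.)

0.717 V

The Cu²⁺/Cu couple has the higher reduction potential and acts as the cathode, so E°_cell = +0.34 − (-0.28) = 0.62 V.
Balancing electrons gives n = 2; the reaction quotient is Q = [Co²⁺]/[Cu²⁺] = 0.00136.
E = E° − (RT/nF) ln Q = 0.62 − (8.314×343)/(2×96500) × (-6.597) = 0.620 + 0.097 = 0.717 V.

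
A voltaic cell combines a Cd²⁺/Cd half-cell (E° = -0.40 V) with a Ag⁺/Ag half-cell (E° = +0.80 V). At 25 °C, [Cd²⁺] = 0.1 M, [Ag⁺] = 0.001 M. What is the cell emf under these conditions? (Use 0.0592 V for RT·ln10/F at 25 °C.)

1.05 V

The Ag⁺/Ag couple has the higher reduction potential and acts as the cathode, so E°_cell = +0.80 − (-0.40) = 1.20 V.
Balancing electrons gives n = 2; the reaction quotient is Q = [Cd²⁺]/[Ag⁺]^2 = 1 × 10^5.
At 25 °C, E = E° − (0.0592/n) log Q = 1.20 − (0.0592/2)(5.000) = 1.200 − 0.148 = 1.052 V.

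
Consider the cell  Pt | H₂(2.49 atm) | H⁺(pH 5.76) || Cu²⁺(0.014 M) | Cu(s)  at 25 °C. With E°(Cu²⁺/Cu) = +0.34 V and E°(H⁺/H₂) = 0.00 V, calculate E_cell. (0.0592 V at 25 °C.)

The Cu²⁺/Cu couple is the cathode, so E°_cell = 0.34 V; n = 2.
[H⁺] = 10^(−5.76) = 1.7 × 10^-6 M, and Q = [H⁺]^2 / ([Cu²⁺]·P(H₂)) = 8.66 × 10^-11.
E = E° − (0.0592/2) log Q = 0.34 − (0.0592/2)(-10.062) = 0.638 V.

0.64 V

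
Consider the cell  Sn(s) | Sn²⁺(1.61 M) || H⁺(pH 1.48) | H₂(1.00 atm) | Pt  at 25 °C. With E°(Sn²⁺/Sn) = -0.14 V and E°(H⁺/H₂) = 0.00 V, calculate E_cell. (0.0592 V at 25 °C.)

0.046 V

The hydrogen couple is the cathode, so E°_cell = 0.14 V; n = 2.
[H⁺] = 10^(−1.48) = 0.033 M, and Q = [Sn²⁺]·P(H₂) / [H⁺]^2 = 1470.
E = E° − (0.0592/2) log Q = 0.14 − (0.0592/2)(3.167) = 0.046 V.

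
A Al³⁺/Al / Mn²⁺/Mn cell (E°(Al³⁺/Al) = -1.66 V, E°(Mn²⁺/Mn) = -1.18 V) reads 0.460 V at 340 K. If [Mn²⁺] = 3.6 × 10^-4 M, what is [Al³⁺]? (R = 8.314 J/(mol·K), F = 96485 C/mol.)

5.3 × 10^-5 M

From the Nernst equation, ln Q = nF(E° − E)/RT = 6×96485×(0.48 − 0.460)/(8.314×340) = 4.096, so Q = 60.1.
With Q = [Al³⁺]^2/[Mn²⁺]^3 and the known concentrations, [Al³⁺]^2 in the numerator gives [Al³⁺] = 5.3 × 10^-5 M.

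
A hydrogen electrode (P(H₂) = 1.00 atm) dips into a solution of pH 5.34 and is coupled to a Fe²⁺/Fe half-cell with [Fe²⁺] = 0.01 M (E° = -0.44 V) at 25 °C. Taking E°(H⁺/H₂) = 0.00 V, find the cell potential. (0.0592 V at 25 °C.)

0.18 V

The hydrogen couple is the cathode, so E°_cell = 0.44 V; n = 2.
[H⁺] = 10^(−5.34) = 4.6 × 10^-6 M, and Q = [Fe²⁺]·P(H₂) / [H⁺]^2 = 4.79 × 10^8.
E = E° − (0.0592/2) log Q = 0.44 − (0.0592/2)(8.680) = 0.183 V.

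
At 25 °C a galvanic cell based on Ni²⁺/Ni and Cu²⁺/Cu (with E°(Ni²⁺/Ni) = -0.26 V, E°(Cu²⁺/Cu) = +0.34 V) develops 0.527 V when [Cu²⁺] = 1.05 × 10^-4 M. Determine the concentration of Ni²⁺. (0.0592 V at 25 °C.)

0.031 M

From the Nernst equation, log Q = n(E° − E)/0.0592 = 2(0.60 − 0.527)/0.0592 = 2.466, so Q = 293.
With Q = [Ni²⁺]/[Cu²⁺] and the known concentrations, [Ni²⁺] in the numerator gives [Ni²⁺] = 0.031 M.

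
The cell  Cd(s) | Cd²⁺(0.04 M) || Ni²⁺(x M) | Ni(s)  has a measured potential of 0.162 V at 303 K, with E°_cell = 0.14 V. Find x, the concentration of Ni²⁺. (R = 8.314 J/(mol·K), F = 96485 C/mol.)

From the Nernst equation, ln Q = nF(E° − E)/RT = 2×96485×(0.14 − 0.162)/(8.314×303) = -1.685, so Q = 0.185.
With Q = [Cd²⁺]/[Ni²⁺] and the known concentrations, [Ni²⁺] in the denominator gives [Ni²⁺] = 0.22 M.

0.22 M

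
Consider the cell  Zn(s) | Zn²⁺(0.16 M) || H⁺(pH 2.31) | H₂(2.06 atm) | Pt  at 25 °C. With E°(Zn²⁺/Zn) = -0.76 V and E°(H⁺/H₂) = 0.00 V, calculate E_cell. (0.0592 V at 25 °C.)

0.64 V

The hydrogen couple is the cathode, so E°_cell = 0.76 V; n = 2.
[H⁺] = 10^(−2.31) = 0.0049 M, and Q = [Zn²⁺]·P(H₂) / [H⁺]^2 = 1.37 × 10^4.
E = E° − (0.0592/2) log Q = 0.76 − (0.0592/2)(4.138) = 0.638 V.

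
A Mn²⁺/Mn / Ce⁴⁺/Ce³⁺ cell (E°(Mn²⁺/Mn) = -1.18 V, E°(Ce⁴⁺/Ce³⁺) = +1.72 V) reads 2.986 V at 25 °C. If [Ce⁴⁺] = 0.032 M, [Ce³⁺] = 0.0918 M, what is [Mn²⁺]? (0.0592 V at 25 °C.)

From the Nernst equation, log Q = n(E° − E)/0.0592 = 2(2.90 − 2.986)/0.0592 = -2.905, so Q = 0.00124.
With Q = [Mn²⁺]·[Ce³⁺]^2/[Ce⁴⁺]^2 and the known concentrations, [Mn²⁺] in the numerator gives [Mn²⁺] = 1.5 × 10^-4 M.

1.5 × 10^-4 M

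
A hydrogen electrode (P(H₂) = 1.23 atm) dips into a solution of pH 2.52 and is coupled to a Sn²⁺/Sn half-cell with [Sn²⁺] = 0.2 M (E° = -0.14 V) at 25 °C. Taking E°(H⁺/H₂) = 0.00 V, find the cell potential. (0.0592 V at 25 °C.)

0.009 V

The hydrogen couple is the cathode, so E°_cell = 0.14 V; n = 2.
[H⁺] = 10^(−2.52) = 0.0030 M, and Q = [Sn²⁺]·P(H₂) / [H⁺]^2 = 2.7 × 10^4.
E = E° − (0.0592/2) log Q = 0.14 − (0.0592/2)(4.431) = 0.009 V.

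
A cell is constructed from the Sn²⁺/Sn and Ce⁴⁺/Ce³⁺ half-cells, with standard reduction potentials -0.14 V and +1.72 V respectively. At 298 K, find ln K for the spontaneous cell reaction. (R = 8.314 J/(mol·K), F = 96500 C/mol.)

ln K = 144.9

E°_cell = +1.72 − (-0.14) = 1.86 V, with n = 2 electrons transferred.
At equilibrium E = 0, so the Nernst equation gives ln K = nFE°/RT = (2)(96500)(1.86)/((8.314)(298)) = 144.89.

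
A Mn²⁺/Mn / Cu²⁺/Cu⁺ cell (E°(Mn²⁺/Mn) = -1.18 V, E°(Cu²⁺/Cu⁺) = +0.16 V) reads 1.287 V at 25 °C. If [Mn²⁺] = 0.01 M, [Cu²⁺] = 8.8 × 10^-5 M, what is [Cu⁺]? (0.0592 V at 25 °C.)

From the Nernst equation, log Q = n(E° − E)/0.0592 = 2(1.34 − 1.287)/0.0592 = 1.791, so Q = 61.7.
With Q = [Mn²⁺]·[Cu⁺]^2/[Cu²⁺]^2 and the known concentrations, [Cu⁺]^2 in the numerator gives [Cu⁺] = 0.0069 M.

0.0069 M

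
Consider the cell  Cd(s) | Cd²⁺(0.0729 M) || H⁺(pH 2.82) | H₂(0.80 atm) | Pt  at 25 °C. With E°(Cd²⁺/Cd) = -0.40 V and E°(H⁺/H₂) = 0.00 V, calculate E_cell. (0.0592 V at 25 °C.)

0.27 V

The hydrogen couple is the cathode, so E°_cell = 0.40 V; n = 2.
[H⁺] = 10^(−2.82) = 0.0015 M, and Q = [Cd²⁺]·P(H₂) / [H⁺]^2 = 2.55 × 10^4.
E = E° − (0.0592/2) log Q = 0.40 − (0.0592/2)(4.406) = 0.270 V.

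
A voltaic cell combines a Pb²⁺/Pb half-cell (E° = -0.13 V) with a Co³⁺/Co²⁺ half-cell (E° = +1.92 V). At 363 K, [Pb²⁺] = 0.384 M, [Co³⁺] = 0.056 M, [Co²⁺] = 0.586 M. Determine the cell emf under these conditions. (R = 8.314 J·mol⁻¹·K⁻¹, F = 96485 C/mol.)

1.99 V

The Co³⁺/Co²⁺ couple has the higher reduction potential and acts as the cathode, so E°_cell = +1.92 − (-0.13) = 2.05 V.
Balancing electrons gives n = 2; the reaction quotient is Q = [Pb²⁺]·[Co²⁺]^2/[Co³⁺]^2 = 42.0.
E = E° − (RT/nF) ln Q = 2.05 − (8.314×363)/(2×96485) × (3.739) = 2.050 − 0.058 = 1.992 V.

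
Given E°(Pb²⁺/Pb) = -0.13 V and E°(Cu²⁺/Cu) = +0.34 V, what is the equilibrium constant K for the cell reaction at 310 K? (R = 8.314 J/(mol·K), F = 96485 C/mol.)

E°_cell = +0.34 − (-0.13) = 0.47 V, with n = 2 electrons transferred.
At equilibrium E = 0, so the Nernst equation gives ln K = nFE°/RT = (2)(96485)(0.47)/((8.314)(310)) = 35.19.
K = e^35.19 = 1.9 × 10^15.

1.9 × 10^15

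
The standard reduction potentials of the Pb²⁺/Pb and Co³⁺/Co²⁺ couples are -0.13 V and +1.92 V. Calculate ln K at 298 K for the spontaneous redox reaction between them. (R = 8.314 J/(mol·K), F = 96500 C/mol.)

ln K = 159.7

E°_cell = +1.92 − (-0.13) = 2.05 V, with n = 2 electrons transferred.
At equilibrium E = 0, so the Nernst equation gives ln K = nFE°/RT = (2)(96500)(2.05)/((8.314)(298)) = 159.69.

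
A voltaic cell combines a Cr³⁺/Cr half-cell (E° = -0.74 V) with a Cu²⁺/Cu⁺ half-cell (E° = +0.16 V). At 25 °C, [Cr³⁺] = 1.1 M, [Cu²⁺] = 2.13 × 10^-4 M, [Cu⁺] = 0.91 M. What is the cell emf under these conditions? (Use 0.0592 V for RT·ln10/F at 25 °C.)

0.684 V

The Cu²⁺/Cu⁺ couple has the higher reduction potential and acts as the cathode, so E°_cell = +0.16 − (-0.74) = 0.90 V.
Balancing electrons gives n = 3; the reaction quotient is Q = [Cr³⁺]·[Cu⁺]^3/[Cu²⁺]^3 = 8.58 × 10^10.
At 25 °C, E = E° − (0.0592/n) log Q = 0.90 − (0.0592/3)(10.933) = 0.900 − 0.216 = 0.684 V.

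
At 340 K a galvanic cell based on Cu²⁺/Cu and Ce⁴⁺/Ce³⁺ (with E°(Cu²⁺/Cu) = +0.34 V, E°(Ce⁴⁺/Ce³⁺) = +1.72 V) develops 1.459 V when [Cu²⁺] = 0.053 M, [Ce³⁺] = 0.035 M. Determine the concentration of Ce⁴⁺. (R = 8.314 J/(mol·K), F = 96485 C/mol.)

From the Nernst equation, ln Q = nF(E° − E)/RT = 2×96485×(1.38 − 1.459)/(8.314×340) = -5.393, so Q = 0.00455.
With Q = [Cu²⁺]·[Ce³⁺]^2/[Ce⁴⁺]^2 and the known concentrations, [Ce⁴⁺]^2 in the denominator gives [Ce⁴⁺] = 0.12 M.

0.12 M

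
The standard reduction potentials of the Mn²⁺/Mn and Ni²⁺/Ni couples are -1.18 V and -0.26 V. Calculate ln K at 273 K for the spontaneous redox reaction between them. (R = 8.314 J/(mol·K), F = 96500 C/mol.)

E°_cell = -0.26 − (-1.18) = 0.92 V, with n = 2 electrons transferred.
At equilibrium E = 0, so the Nernst equation gives ln K = nFE°/RT = (2)(96500)(0.92)/((8.314)(273)) = 78.23.

ln K = 78.2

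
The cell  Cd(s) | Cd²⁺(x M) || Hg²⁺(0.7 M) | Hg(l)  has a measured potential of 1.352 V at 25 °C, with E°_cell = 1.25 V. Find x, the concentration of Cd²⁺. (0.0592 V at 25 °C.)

2.5 × 10^-4 M

From the Nernst equation, log Q = n(E° − E)/0.0592 = 2(1.25 − 1.352)/0.0592 = -3.446, so Q = 3.58 × 10^-4.
With Q = [Cd²⁺]/[Hg²⁺] and the known concentrations, [Cd²⁺] in the numerator gives [Cd²⁺] = 2.5 × 10^-4 M.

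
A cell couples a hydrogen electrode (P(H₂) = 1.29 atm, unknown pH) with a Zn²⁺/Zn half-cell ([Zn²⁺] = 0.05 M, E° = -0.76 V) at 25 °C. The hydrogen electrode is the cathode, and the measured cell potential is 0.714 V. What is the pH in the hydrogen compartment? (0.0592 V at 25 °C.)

pH = 1.37

E°_cell = 0.76 V and n = 2.
log Q = n(E° − E)/0.0592 = 2×(0.76 − 0.714)/0.0592 = 1.554.
With Q = [Zn²⁺]·P(H₂) / [H⁺]^2, solving for [H⁺] gives log[H⁺] = -1.372, so pH = 1.37.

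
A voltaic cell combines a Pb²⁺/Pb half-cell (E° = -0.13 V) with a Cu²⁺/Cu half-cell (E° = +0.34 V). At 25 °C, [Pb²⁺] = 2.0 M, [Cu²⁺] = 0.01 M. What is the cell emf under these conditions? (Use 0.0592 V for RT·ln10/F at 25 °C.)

The Cu²⁺/Cu couple has the higher reduction potential and acts as the cathode, so E°_cell = +0.34 − (-0.13) = 0.47 V.
Balancing electrons gives n = 2; the reaction quotient is Q = [Pb²⁺]/[Cu²⁺] = 200.
At 25 °C, E = E° − (0.0592/n) log Q = 0.47 − (0.0592/2)(2.301) = 0.470 − 0.068 = 0.402 V.

0.402 V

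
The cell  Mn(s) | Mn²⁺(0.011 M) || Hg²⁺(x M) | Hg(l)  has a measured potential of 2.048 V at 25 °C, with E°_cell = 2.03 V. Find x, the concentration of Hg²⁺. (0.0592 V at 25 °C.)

0.045 M

From the Nernst equation, log Q = n(E° − E)/0.0592 = 2(2.03 − 2.048)/0.0592 = -0.608, so Q = 0.247.
With Q = [Mn²⁺]/[Hg²⁺] and the known concentrations, [Hg²⁺] in the denominator gives [Hg²⁺] = 0.045 M.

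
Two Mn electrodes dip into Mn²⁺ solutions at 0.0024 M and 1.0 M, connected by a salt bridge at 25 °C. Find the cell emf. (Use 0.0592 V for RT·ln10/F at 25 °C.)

Both half-cells are Mn²⁺/Mn, so E°_cell = 0. The concentrated side is the cathode; the cell reaction moves Mn²⁺ from high to low concentration with n = 2.
Q = [Mn²⁺]_dilute/[Mn²⁺]_conc = 0.0024/1.0 = 0.00240.
E = 0 − (0.0592/2) log Q = −(0.0592/2)(-2.620) = 0.0776 V.

0.078 V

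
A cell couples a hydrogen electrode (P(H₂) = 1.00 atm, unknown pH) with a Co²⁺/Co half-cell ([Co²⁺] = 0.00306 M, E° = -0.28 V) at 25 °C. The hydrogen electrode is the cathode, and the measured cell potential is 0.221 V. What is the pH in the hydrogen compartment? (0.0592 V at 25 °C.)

E°_cell = 0.28 V and n = 2.
log Q = n(E° − E)/0.0592 = 2×(0.28 − 0.221)/0.0592 = 1.993.
With Q = [Co²⁺]·P(H₂) / [H⁺]^2, solving for [H⁺] gives log[H⁺] = -2.254, so pH = 2.25.

pH = 2.25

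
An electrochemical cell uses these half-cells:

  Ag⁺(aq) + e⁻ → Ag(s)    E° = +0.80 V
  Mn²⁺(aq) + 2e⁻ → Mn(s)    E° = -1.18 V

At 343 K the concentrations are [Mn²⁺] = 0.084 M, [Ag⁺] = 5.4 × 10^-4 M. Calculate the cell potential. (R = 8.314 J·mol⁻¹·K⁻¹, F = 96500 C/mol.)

The Ag⁺/Ag couple has the higher reduction potential and acts as the cathode, so E°_cell = +0.80 − (-1.18) = 1.98 V.
Balancing electrons gives n = 2; the reaction quotient is Q = [Mn²⁺]/[Ag⁺]^2 = 2.88 × 10^5.
E = E° − (RT/nF) ln Q = 1.98 − (8.314×343)/(2×96500) × (12.571) = 1.980 − 0.186 = 1.794 V.

1.79 V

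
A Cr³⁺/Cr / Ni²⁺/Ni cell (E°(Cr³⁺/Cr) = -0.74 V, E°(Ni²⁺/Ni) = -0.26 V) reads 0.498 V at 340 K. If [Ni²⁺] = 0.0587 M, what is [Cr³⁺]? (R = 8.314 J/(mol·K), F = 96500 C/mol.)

From the Nernst equation, ln Q = nF(E° − E)/RT = 6×96500×(0.48 − 0.498)/(8.314×340) = -3.687, so Q = 0.0250.
With Q = [Cr³⁺]^2/[Ni²⁺]^3 and the known concentrations, [Cr³⁺]^2 in the numerator gives [Cr³⁺] = 0.0023 M.

0.0023 M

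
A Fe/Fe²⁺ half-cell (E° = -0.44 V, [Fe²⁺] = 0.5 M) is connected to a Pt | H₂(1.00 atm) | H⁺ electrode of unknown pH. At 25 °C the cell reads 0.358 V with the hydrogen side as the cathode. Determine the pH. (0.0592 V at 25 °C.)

pH = 1.54

E°_cell = 0.44 V and n = 2.
log Q = n(E° − E)/0.0592 = 2×(0.44 − 0.358)/0.0592 = 2.770.
With Q = [Fe²⁺]·P(H₂) / [H⁺]^2, solving for [H⁺] gives log[H⁺] = -1.536, so pH = 1.54.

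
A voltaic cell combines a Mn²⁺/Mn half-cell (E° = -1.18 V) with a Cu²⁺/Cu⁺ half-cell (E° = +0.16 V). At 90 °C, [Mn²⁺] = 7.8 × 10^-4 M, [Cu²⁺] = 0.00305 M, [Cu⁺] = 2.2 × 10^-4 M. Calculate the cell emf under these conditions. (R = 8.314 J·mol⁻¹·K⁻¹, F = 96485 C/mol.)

The Cu²⁺/Cu⁺ couple has the higher reduction potential and acts as the cathode, so E°_cell = +0.16 − (-1.18) = 1.34 V.
Balancing electrons gives n = 2; the reaction quotient is Q = [Mn²⁺]·[Cu⁺]^2/[Cu²⁺]^2 = 4.06 × 10^-6.
E = E° − (RT/nF) ln Q = 1.34 − (8.314×363)/(2×96485) × (-12.415) = 1.340 + 0.194 = 1.534 V.

1.53 V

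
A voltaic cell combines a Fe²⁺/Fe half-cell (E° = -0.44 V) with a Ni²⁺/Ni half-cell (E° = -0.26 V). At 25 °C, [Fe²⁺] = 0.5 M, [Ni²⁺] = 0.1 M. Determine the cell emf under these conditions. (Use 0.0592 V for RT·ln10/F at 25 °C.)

0.159 V

The Ni²⁺/Ni couple has the higher reduction potential and acts as the cathode, so E°_cell = -0.26 − (-0.44) = 0.18 V.
Balancing electrons gives n = 2; the reaction quotient is Q = [Fe²⁺]/[Ni²⁺] = 5.00.
At 25 °C, E = E° − (0.0592/n) log Q = 0.18 − (0.0592/2)(0.699) = 0.180 − 0.021 = 0.159 V.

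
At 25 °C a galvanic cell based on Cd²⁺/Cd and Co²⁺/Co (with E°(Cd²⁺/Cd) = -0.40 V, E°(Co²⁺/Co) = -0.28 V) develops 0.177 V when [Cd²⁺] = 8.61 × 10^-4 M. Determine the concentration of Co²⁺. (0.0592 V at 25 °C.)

From the Nernst equation, log Q = n(E° − E)/0.0592 = 2(0.12 − 0.177)/0.0592 = -1.926, so Q = 0.0119.
With Q = [Cd²⁺]/[Co²⁺] and the known concentrations, [Co²⁺] in the denominator gives [Co²⁺] = 0.073 M.

0.073 M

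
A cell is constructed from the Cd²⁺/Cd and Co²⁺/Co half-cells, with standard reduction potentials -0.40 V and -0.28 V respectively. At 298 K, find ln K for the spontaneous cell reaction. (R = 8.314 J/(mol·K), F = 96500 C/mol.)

E°_cell = -0.28 − (-0.40) = 0.12 V, with n = 2 electrons transferred.
At equilibrium E = 0, so the Nernst equation gives ln K = nFE°/RT = (2)(96500)(0.12)/((8.314)(298)) = 9.35.

ln K = 9.3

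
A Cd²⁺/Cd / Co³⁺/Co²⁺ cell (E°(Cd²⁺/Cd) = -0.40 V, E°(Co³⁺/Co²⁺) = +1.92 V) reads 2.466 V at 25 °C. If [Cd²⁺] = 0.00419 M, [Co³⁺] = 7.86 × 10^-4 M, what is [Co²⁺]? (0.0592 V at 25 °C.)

From the Nernst equation, log Q = n(E° − E)/0.0592 = 2(2.32 − 2.466)/0.0592 = -4.932, so Q = 1.17 × 10^-5.
With Q = [Cd²⁺]·[Co²⁺]^2/[Co³⁺]^2 and the known concentrations, [Co²⁺]^2 in the numerator gives [Co²⁺] = 4.2 × 10^-5 M.

4.2 × 10^-5 M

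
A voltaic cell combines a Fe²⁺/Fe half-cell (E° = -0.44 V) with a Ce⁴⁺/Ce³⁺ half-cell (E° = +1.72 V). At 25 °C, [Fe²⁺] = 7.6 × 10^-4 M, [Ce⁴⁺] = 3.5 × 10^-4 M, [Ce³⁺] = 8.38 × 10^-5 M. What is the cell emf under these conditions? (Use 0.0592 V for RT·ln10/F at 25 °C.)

The Ce⁴⁺/Ce³⁺ couple has the higher reduction potential and acts as the cathode, so E°_cell = +1.72 − (-0.44) = 2.16 V.
Balancing electrons gives n = 2; the reaction quotient is Q = [Fe²⁺]·[Ce³⁺]^2/[Ce⁴⁺]^2 = 4.36 × 10^-5.
At 25 °C, E = E° − (0.0592/n) log Q = 2.16 − (0.0592/2)(-4.361) = 2.160 + 0.129 = 2.289 V.

2.29 V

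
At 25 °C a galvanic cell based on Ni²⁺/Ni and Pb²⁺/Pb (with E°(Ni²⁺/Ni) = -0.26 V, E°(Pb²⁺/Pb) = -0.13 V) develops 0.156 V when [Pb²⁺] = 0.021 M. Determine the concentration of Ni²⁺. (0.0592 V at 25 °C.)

0.0028 M

From the Nernst equation, log Q = n(E° − E)/0.0592 = 2(0.13 − 0.156)/0.0592 = -0.878, so Q = 0.132.
With Q = [Ni²⁺]/[Pb²⁺] and the known concentrations, [Ni²⁺] in the numerator gives [Ni²⁺] = 0.0028 M.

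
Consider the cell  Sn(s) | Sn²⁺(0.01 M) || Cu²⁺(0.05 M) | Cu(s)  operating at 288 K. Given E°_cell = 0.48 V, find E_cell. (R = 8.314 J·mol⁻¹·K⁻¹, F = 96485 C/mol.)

0.500 V

Balancing electrons gives n = 2; the reaction quotient is Q = [Sn²⁺]/[Cu²⁺] = 0.200.
E = E° − (RT/nF) ln Q = 0.48 − (8.314×288)/(2×96485) × (-1.609) = 0.480 + 0.020 = 0.500 V.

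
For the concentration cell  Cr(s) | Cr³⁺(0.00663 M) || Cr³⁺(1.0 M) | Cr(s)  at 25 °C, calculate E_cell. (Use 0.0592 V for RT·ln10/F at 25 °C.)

0.043 V

Both half-cells are Cr³⁺/Cr, so E°_cell = 0. The concentrated side is the cathode; the cell reaction moves Cr³⁺ from high to low concentration with n = 3.
Q = [Cr³⁺]_dilute/[Cr³⁺]_conc = 0.00663/1.0 = 0.00663.
E = 0 − (0.0592/3) log Q = −(0.0592/3)(-2.178) = 0.0430 V.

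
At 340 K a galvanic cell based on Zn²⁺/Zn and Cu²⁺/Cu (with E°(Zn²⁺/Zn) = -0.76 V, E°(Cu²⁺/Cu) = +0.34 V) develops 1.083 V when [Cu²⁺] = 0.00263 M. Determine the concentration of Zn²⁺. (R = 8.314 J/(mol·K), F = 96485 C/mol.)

0.0084 M

From the Nernst equation, ln Q = nF(E° − E)/RT = 2×96485×(1.10 − 1.083)/(8.314×340) = 1.161, so Q = 3.19.
With Q = [Zn²⁺]/[Cu²⁺] and the known concentrations, [Zn²⁺] in the numerator gives [Zn²⁺] = 0.0084 M.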